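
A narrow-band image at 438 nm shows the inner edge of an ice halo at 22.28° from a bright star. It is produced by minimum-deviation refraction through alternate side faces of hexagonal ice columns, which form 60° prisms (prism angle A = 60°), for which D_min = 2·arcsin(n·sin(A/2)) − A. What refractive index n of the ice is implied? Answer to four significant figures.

Rearranging: n = sin((D_min + A)/2) / sin(A/2).
(D_min + A)/2 = (22.28° + 60°)/2 = 41.140°.
n = sin 41.140° / sin 30° = 0.6579 / 0.5000 = 1.3158.

1.316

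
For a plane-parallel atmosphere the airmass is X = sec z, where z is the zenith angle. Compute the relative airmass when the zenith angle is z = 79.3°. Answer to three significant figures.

5.39

X = sec z = 1/cos 79.3° = 1/0.1857 = 5.3860.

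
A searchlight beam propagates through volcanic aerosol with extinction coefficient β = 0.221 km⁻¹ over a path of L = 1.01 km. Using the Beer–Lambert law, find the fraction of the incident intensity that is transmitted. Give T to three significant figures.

0.800

τ = β·L = 0.221 × 1.01 = 0.2232.
T = exp(−0.2232) = 0.7999.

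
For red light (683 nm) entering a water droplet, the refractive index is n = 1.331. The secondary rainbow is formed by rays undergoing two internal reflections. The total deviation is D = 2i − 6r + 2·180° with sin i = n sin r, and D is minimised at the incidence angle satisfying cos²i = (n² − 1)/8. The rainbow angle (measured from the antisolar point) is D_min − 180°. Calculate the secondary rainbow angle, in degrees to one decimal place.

cos²i = (1.77156 − 1)/8 = 0.09645; i = arccos(0.31056) = 71.907°.
sin r = sin 71.907°/1.331 = 0.71417; r = 45.575°.
D_min = 2·71.907° − 6·45.575° + 360° = 230.365°.
Rainbow angle = D_min − 180° = 50.365°.

50.4°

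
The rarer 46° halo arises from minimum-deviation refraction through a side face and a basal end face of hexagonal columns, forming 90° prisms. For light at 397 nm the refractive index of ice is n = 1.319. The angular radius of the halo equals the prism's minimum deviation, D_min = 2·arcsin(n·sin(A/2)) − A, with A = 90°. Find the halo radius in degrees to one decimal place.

47.7°

n·sin(A/2) = 1.319 × sin 45° = 1.319 × 0.7071 = 0.9327.
D_min = 2·arcsin(0.9327) − 90° = 2 × 68.856° − 90° = 47.711°.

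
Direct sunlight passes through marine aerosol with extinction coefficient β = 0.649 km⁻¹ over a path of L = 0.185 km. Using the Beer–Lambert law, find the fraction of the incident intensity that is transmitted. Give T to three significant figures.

τ = β·L = 0.649 × 0.185 = 0.1201.
T = exp(−0.1201) = 0.8869.

0.887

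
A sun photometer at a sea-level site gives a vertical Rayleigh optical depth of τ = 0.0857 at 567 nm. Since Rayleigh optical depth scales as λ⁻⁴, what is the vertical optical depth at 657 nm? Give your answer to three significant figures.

τ(657 nm) = τ(567 nm) × (567/657)⁴ = 0.0857 × (0.8630)⁴ = 0.0857 × 0.5547 = 0.0475.

0.0475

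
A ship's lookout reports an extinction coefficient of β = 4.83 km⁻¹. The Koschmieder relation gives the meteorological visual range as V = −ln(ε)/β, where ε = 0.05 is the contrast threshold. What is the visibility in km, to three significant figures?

V = −ln(0.05) / 4.83 = 2.996 / 4.83 = 0.6202 km.

0.620 km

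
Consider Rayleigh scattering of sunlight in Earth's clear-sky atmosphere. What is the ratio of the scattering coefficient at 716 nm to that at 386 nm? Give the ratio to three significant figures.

Rayleigh scattering ∝ λ⁻⁴, so the ratio of coefficients is the inverse fourth power of the wavelength ratio.
σ(716)/σ(386) = (386/716)⁴ = (0.5391)⁴ = 0.08447.

0.0845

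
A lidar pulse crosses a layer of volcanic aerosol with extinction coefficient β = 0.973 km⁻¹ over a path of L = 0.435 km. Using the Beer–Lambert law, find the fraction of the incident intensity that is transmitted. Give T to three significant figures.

τ = β·L = 0.973 × 0.435 = 0.4233.
T = exp(−0.4233) = 0.6549.

0.655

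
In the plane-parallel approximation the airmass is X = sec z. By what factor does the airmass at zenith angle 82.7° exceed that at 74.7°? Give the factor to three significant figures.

X(82.7°)/X(74.7°) = sec 82.7° / sec 74.7° = cos 74.7° / cos 82.7° = 0.2639/0.1271 = 2.0767.

2.08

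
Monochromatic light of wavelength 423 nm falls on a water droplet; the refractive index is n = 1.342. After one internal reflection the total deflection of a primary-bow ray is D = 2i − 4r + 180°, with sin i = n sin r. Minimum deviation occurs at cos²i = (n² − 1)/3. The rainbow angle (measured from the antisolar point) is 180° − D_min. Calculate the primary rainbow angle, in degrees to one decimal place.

cos²i = (1.80096 − 1)/3 = 0.26699; i = arccos(0.51671) = 58.888°.
sin r = sin 58.888°/1.342 = 0.63797; r = 39.641°.
D_min = 2·58.888° − 4·39.641° + 180° = 139.213°.
Rainbow angle = 180° − D_min = 40.787°.

40.8°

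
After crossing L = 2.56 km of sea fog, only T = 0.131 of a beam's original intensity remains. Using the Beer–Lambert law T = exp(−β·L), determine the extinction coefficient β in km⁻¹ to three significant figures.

Beer–Lambert: T = exp(−βL) ⇒ β = −ln(T)/L = −ln(0.131)/2.56 = 2.0326/2.56 = 0.794 km⁻¹.

0.794 km⁻¹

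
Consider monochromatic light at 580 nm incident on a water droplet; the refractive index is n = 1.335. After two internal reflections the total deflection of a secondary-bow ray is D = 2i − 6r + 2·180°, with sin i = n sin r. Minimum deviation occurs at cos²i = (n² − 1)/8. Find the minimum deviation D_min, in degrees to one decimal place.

231.4°

cos²i = (1.78222 − 1)/8 = 0.09778; i = arccos(0.31269) = 71.778°.
sin r = sin 71.778°/1.335 = 0.71150; r = 45.357°.
D_min = 2·71.778° − 6·45.357° + 360° = 231.414°.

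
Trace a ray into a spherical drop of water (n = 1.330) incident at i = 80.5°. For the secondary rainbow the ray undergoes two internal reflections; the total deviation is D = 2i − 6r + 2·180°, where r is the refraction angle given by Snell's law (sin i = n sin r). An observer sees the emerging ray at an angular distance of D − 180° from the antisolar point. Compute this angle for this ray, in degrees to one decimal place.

sin r = sin 80.5° / 1.330 = 0.9863/1.330 = 0.7416; r = 47.87°.
D = 2·80.5° − 6·47.87° + 2·180° = 161.00° − 287.19° + 360° = 233.81°.
Angle from antisolar point = D − 180° = 53.81°.

53.8°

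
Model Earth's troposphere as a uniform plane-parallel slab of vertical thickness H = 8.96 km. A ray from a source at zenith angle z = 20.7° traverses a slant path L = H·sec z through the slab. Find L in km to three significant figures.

sec z = 1/cos 20.7° = 1.0690.
L = 8.96 × 1.0690 = 9.578 km.

9.58 km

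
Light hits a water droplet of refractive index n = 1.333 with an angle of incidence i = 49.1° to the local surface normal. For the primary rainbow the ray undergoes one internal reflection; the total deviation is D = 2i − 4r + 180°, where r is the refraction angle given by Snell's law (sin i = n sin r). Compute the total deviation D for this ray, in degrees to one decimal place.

sin r = sin 49.1° / 1.333 = 0.7559/1.333 = 0.5670; r = 34.54°.
D = 2·49.1° − 4·34.54° + 180° = 98.20° − 138.17° + 180° = 140.03°.

140.0°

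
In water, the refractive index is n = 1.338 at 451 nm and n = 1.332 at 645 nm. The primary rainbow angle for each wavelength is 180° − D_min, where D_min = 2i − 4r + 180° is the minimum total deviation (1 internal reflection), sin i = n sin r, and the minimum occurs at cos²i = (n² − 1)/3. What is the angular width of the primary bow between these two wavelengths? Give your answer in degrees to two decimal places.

0.87°

At 451 nm (n = 1.338): cos²i = 0.26341 → i = 59.120°, r = 39.899°, D_min = 138.643°, rainbow angle = 41.357°.
At 645 nm (n = 1.332): cos²i = 0.25807 → i = 59.469°, r = 40.290°, D_min = 137.776°, rainbow angle = 42.224°.
Angular width = |41.357° − 42.224°| = 0.867°.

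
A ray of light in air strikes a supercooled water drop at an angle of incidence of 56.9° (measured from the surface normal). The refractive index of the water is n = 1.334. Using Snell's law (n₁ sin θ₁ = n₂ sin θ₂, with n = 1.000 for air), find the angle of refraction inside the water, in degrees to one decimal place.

Snell: sin θ_r = sin θ_i / n = sin 56.9° / 1.334 = 0.8377 / 1.334 = 0.6280.
θ_r = arcsin(0.6280) = 38.90°.

38.9°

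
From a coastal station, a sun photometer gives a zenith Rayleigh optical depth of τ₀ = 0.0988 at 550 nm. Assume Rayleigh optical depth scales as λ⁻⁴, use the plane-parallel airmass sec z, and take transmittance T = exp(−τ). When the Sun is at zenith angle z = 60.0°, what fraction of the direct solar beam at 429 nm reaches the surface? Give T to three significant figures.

sec 60.0° = 2.0000.
τ = 0.0988 × (550/429)⁴ × 2.0000 = 0.0988 × 2.7016 × 2.0000 = 0.5338.
T = exp(−0.5338) = 0.5864.

0.586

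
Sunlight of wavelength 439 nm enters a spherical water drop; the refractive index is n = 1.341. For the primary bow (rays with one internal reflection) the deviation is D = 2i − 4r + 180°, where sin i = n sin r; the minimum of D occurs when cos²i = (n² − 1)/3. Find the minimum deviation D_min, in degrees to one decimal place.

cos²i = (1.79828 − 1)/3 = 0.26609; i = arccos(0.51584) = 58.946°.
sin r = sin 58.946°/1.341 = 0.63884; r = 39.705°.
D_min = 2·58.946° − 4·39.705° + 180° = 139.071°.

139.1°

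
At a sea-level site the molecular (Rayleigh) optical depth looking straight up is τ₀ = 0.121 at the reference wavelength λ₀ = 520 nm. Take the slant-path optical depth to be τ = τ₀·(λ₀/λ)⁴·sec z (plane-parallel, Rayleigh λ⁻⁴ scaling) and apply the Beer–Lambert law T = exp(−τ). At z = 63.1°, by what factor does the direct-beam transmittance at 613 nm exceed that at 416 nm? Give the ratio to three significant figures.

1.67

Airmass: sec 63.1° = 2.2103.
τ(613 nm) = 0.121 × (520/613)⁴ × 2.2103 = 0.121 × 0.5178 × 2.2103 = 0.1385.
τ(416 nm) = 0.121 × (520/416)⁴ × 2.2103 = 0.121 × 2.4414 × 2.2103 = 0.6529.
T(613)/T(416) = exp(τ_B − τ_A) = exp(0.5144) = 1.6727.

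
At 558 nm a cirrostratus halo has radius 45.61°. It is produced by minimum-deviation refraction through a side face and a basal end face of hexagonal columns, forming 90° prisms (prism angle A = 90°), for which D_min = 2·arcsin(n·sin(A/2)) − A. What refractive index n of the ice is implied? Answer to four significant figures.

Rearranging: n = sin((D_min + A)/2) / sin(A/2).
(D_min + A)/2 = (45.61° + 90°)/2 = 67.805°.
n = sin 67.805° / sin 45° = 0.9259 / 0.7071 = 1.3094.

1.309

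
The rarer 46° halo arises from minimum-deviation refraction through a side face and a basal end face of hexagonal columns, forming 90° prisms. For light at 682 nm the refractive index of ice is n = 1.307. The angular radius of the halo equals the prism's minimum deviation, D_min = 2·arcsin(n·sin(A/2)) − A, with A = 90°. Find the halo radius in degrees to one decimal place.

45.1°

n·sin(A/2) = 1.307 × sin 45° = 1.307 × 0.7071 = 0.9242.
D_min = 2·arcsin(0.9242) − 90° = 2 × 67.546° − 90° = 45.093°.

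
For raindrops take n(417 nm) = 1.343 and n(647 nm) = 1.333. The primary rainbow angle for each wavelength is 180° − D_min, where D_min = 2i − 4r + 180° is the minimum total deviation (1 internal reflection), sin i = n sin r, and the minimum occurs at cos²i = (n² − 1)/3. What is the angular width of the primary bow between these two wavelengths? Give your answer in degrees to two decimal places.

1.43°

At 417 nm (n = 1.343): cos²i = 0.26788 → i = 58.830°, r = 39.577°, D_min = 139.354°, rainbow angle = 40.646°.
At 647 nm (n = 1.333): cos²i = 0.25896 → i = 59.410°, r = 40.225°, D_min = 137.922°, rainbow angle = 42.078°.
Angular width = |40.646° − 42.078°| = 1.432°.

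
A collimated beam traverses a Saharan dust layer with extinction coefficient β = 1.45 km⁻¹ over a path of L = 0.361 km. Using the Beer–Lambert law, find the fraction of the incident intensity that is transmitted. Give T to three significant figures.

τ = β·L = 1.45 × 0.361 = 0.5234.
T = exp(−0.5234) = 0.5925.

0.592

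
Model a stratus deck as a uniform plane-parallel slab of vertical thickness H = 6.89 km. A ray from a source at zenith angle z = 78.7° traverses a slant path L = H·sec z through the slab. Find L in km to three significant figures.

sec z = 1/cos 78.7° = 5.1034.
L = 6.89 × 5.1034 = 35.163 km.

35.2 km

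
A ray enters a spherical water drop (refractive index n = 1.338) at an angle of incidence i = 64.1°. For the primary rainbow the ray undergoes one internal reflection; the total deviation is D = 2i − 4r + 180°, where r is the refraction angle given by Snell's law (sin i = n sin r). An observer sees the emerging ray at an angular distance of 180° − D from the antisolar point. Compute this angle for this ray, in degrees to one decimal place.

40.8°

sin r = sin 64.1° / 1.338 = 0.8996/1.338 = 0.6723; r = 42.25°.
D = 2·64.1° − 4·42.25° + 180° = 128.20° − 168.98° + 180° = 139.22°.
Angle from antisolar point = 180° − D = 40.78°.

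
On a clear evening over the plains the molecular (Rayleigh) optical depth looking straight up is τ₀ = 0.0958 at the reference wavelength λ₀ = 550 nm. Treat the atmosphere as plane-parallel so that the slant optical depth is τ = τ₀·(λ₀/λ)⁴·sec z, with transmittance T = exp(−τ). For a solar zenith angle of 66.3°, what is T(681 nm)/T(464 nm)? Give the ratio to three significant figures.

Airmass: sec 66.3° = 2.4879.
τ(681 nm) = 0.0958 × (550/681)⁴ × 2.4879 = 0.0958 × 0.4255 × 2.4879 = 0.1014.
τ(464 nm) = 0.0958 × (550/464)⁴ × 2.4879 = 0.0958 × 1.9741 × 2.4879 = 0.4705.
T(681)/T(464) = exp(τ_B − τ_A) = exp(0.3691) = 1.4464.

1.45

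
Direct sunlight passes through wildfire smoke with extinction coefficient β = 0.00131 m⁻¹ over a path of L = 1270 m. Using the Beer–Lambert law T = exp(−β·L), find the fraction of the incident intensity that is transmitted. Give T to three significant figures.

τ = β·L = 0.00131 × 1270 = 1.6637.
T = exp(−1.6637) = 0.1894.

0.189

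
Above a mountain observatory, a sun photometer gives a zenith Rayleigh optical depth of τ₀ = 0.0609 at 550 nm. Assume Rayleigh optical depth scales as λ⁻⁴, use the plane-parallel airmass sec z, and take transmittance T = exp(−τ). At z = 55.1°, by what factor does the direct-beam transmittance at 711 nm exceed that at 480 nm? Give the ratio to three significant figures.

1.16

Airmass: sec 55.1° = 1.7478.
τ(711 nm) = 0.0609 × (550/711)⁴ × 1.7478 = 0.0609 × 0.3581 × 1.7478 = 0.0381.
τ(480 nm) = 0.0609 × (550/480)⁴ × 1.7478 = 0.0609 × 1.7238 × 1.7478 = 0.1835.
T(711)/T(480) = exp(τ_B − τ_A) = exp(0.1454) = 1.1565.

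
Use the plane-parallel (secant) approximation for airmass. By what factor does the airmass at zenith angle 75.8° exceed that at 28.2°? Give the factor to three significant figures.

3.59

X(75.8°)/X(28.2°) = sec 75.8° / sec 28.2° = cos 28.2° / cos 75.8° = 0.8813/0.2453 = 3.5926.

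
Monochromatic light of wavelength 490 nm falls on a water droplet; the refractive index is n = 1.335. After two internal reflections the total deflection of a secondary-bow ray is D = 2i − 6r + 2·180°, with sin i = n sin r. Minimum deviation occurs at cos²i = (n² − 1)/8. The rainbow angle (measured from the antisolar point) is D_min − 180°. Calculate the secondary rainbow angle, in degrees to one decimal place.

51.4°

cos²i = (1.78222 − 1)/8 = 0.09778; i = arccos(0.31269) = 71.778°.
sin r = sin 71.778°/1.335 = 0.71150; r = 45.357°.
D_min = 2·71.778° − 6·45.357° + 360° = 231.414°.
Rainbow angle = D_min − 180° = 51.414°.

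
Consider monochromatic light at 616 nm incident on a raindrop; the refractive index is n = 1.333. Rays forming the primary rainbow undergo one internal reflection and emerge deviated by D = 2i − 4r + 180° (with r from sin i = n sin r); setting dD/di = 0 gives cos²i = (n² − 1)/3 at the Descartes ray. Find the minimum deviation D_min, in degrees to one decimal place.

cos²i = (1.77689 − 1)/3 = 0.25896; i = arccos(0.50888) = 59.410°.
sin r = sin 59.410°/1.333 = 0.64579; r = 40.225°.
D_min = 2·59.410° − 4·40.225° + 180° = 137.922°.

137.9°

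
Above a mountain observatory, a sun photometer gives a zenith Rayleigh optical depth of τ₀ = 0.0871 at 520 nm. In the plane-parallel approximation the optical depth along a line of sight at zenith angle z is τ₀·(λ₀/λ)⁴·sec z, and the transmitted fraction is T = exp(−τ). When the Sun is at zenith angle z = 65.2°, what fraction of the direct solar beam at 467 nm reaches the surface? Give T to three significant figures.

0.727

sec 65.2° = 2.3841.
τ = 0.0871 × (520/467)⁴ × 2.3841 = 0.0871 × 1.5373 × 2.3841 = 0.3192.
T = exp(−0.3192) = 0.7267.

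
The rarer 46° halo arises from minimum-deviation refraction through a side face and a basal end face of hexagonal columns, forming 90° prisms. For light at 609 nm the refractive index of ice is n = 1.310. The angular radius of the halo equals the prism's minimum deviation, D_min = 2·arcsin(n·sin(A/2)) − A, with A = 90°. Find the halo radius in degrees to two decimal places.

45.73°

n·sin(A/2) = 1.310 × sin 45° = 1.310 × 0.7071 = 0.9263.
D_min = 2·arcsin(0.9263) − 90° = 2 × 67.867° − 90° = 45.733°.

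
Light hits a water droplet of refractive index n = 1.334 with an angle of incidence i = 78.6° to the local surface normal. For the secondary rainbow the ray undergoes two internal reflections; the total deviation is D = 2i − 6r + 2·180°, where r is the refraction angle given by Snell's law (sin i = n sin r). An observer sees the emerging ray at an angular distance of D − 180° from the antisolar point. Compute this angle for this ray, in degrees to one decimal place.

sin r = sin 78.6° / 1.334 = 0.9803/1.334 = 0.7348; r = 47.29°.
D = 2·78.6° − 6·47.29° + 2·180° = 157.20° − 283.76° + 360° = 233.44°.
Angle from antisolar point = D − 180° = 53.44°.

53.4°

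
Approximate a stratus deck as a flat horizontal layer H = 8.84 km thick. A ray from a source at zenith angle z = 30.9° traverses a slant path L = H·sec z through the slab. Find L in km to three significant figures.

10.3 km

sec z = 1/cos 30.9° = 1.1654.
L = 8.84 × 1.1654 = 10.302 km.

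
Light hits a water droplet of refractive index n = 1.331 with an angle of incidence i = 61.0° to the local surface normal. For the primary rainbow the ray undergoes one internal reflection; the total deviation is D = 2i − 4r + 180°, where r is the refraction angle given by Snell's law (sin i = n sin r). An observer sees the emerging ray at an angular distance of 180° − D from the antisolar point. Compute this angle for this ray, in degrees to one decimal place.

42.3°

sin r = sin 61.0° / 1.331 = 0.8746/1.331 = 0.6571; r = 41.08°.
D = 2·61.0° − 4·41.08° + 180° = 122.00° − 164.32° + 180° = 137.68°.
Angle from antisolar point = 180° − D = 42.32°.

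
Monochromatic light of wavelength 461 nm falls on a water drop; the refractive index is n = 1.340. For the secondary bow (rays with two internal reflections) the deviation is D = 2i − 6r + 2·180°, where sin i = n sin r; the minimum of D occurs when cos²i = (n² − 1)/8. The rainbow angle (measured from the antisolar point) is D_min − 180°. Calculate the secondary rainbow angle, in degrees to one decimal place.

52.7°

cos²i = (1.79560 − 1)/8 = 0.09945; i = arccos(0.31536) = 71.618°.
sin r = sin 71.618°/1.340 = 0.70819; r = 45.088°.
D_min = 2·71.618° − 6·45.088° + 360° = 232.709°.
Rainbow angle = D_min − 180° = 52.709°.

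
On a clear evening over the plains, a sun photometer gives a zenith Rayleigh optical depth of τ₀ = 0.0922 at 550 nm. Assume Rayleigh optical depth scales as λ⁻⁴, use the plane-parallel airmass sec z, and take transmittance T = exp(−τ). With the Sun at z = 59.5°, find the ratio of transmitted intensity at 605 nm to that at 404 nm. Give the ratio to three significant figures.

1.65

Airmass: sec 59.5° = 1.9703.
τ(605 nm) = 0.0922 × (550/605)⁴ × 1.9703 = 0.0922 × 0.6830 × 1.9703 = 0.1241.
τ(404 nm) = 0.0922 × (550/404)⁴ × 1.9703 = 0.0922 × 3.4350 × 1.9703 = 0.6240.
T(605)/T(404) = exp(τ_B − τ_A) = exp(0.4999) = 1.6486.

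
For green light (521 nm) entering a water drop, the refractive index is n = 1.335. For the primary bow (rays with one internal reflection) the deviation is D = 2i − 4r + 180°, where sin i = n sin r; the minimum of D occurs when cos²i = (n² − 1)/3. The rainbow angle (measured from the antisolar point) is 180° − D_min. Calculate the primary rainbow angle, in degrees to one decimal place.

41.8°

cos²i = (1.78222 − 1)/3 = 0.26074; i = arccos(0.51063) = 59.294°.
sin r = sin 59.294°/1.335 = 0.64405; r = 40.094°.
D_min = 2·59.294° − 4·40.094° + 180° = 138.212°.
Rainbow angle = 180° − D_min = 41.788°.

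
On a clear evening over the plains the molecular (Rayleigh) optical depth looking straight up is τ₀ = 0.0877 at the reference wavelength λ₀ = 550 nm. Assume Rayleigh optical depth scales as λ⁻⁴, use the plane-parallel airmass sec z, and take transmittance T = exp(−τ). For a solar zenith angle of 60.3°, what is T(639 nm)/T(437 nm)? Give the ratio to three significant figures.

Airmass: sec 60.3° = 2.0183.
τ(639 nm) = 0.0877 × (550/639)⁴ × 2.0183 = 0.0877 × 0.5488 × 2.0183 = 0.0971.
τ(437 nm) = 0.0877 × (550/437)⁴ × 2.0183 = 0.0877 × 2.5091 × 2.0183 = 0.4441.
T(639)/T(437) = exp(τ_B − τ_A) = exp(0.3470) = 1.4148.

1.41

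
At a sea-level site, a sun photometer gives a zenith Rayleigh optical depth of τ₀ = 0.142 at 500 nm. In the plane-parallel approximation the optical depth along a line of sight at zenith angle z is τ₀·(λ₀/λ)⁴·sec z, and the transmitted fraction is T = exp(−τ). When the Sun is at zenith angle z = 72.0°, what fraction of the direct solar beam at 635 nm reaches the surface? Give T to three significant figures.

sec 72.0° = 3.2361.
τ = 0.142 × (500/635)⁴ × 3.2361 = 0.142 × 0.3844 × 3.2361 = 0.1766.
T = exp(−0.1766) = 0.8381.

0.838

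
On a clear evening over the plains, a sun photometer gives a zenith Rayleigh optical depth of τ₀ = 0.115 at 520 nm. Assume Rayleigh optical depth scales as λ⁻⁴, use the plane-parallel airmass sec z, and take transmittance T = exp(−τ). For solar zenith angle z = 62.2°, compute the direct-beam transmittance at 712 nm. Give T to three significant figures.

0.932

sec 62.2° = 2.1441.
τ = 0.115 × (520/712)⁴ × 2.1441 = 0.115 × 0.2845 × 2.1441 = 0.0702.
T = exp(−0.0702) = 0.9323.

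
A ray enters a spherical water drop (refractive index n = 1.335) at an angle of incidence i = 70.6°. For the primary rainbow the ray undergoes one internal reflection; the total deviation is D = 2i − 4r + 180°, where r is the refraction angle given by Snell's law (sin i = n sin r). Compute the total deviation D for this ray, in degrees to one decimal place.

sin r = sin 70.6° / 1.335 = 0.9432/1.335 = 0.7065; r = 44.95°.
D = 2·70.6° − 4·44.95° + 180° = 141.20° − 179.81° + 180° = 141.39°.

141.4°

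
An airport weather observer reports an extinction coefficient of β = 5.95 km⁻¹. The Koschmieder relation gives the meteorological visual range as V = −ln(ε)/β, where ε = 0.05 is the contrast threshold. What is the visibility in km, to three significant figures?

V = −ln(0.05) / 5.95 = 2.996 / 5.95 = 0.5035 km.

0.503 km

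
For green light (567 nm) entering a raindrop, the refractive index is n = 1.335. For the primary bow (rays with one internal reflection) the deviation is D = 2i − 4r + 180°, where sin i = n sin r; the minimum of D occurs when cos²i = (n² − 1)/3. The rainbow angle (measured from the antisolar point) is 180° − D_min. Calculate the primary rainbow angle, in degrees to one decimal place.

cos²i = (1.78222 − 1)/3 = 0.26074; i = arccos(0.51063) = 59.294°.
sin r = sin 59.294°/1.335 = 0.64405; r = 40.094°.
D_min = 2·59.294° − 4·40.094° + 180° = 138.212°.
Rainbow angle = 180° − D_min = 41.788°.

41.8°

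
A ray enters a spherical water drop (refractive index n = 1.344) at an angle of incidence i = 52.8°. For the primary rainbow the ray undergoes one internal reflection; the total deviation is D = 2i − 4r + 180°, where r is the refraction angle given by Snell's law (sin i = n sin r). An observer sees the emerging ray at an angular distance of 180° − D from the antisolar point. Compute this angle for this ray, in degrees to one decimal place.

39.8°

sin r = sin 52.8° / 1.344 = 0.7965/1.344 = 0.5927; r = 36.35°.
D = 2·52.8° − 4·36.35° + 180° = 105.60° − 145.38° + 180° = 140.22°.
Angle from antisolar point = 180° − D = 39.78°.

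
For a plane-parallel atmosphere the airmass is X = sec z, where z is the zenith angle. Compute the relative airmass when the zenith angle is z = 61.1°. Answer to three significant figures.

2.07

X = sec z = 1/cos 61.1° = 1/0.4833 = 2.0692.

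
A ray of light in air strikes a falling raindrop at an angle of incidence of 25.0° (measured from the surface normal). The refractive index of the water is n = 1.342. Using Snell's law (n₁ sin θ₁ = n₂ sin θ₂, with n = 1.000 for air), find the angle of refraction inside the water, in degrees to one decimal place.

Snell: sin θ_r = sin θ_i / n = sin 25.0° / 1.342 = 0.4226 / 1.342 = 0.3149.
θ_r = arcsin(0.3149) = 18.36°.

18.4°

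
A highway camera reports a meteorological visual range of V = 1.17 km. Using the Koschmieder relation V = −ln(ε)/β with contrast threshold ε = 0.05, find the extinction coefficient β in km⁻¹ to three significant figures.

β = −ln(0.05) / V = 2.996 / 1.17 = 2.5605 km⁻¹.

2.56 km⁻¹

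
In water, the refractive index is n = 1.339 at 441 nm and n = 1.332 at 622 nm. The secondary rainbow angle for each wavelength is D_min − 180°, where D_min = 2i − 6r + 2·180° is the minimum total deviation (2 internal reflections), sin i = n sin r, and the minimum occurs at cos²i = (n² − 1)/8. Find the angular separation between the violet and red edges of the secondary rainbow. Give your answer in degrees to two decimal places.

At 441 nm (n = 1.339): cos²i = 0.09912 → i = 71.650°, r = 45.141°, D_min = 232.451°, rainbow angle = 52.451°.
At 622 nm (n = 1.332): cos²i = 0.09678 → i = 71.875°, r = 45.520°, D_min = 230.628°, rainbow angle = 50.628°.
Angular width = |52.451° − 50.628°| = 1.823°.

1.82°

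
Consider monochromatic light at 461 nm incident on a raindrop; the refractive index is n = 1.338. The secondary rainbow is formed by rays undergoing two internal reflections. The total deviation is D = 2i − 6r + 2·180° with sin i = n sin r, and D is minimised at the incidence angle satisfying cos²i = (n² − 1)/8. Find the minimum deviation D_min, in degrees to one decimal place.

232.2°

cos²i = (1.79024 − 1)/8 = 0.09878; i = arccos(0.31429) = 71.682°.
sin r = sin 71.682°/1.338 = 0.70951; r = 45.195°.
D_min = 2·71.682° − 6·45.195° + 360° = 232.193°.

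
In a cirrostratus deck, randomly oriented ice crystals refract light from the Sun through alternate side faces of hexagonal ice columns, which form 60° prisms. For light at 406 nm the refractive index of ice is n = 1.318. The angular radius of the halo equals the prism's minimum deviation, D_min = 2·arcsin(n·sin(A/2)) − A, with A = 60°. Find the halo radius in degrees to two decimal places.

22.45°

n·sin(A/2) = 1.318 × sin 30° = 1.318 × 0.5000 = 0.6590.
D_min = 2·arcsin(0.6590) − 60° = 2 × 41.224° − 60° = 22.447°.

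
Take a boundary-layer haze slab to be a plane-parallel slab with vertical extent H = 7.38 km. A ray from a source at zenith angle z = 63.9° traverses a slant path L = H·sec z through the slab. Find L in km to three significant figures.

sec z = 1/cos 63.9° = 2.2730.
L = 7.38 × 2.2730 = 16.775 km.

16.8 km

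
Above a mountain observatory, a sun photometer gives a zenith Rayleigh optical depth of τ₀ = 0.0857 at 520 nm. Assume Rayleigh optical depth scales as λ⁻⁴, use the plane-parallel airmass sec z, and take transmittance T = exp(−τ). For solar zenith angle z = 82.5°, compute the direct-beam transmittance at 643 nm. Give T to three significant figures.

sec 82.5° = 7.6613.
τ = 0.0857 × (520/643)⁴ × 7.6613 = 0.0857 × 0.4277 × 7.6613 = 0.2808.
T = exp(−0.2808) = 0.7552.

0.755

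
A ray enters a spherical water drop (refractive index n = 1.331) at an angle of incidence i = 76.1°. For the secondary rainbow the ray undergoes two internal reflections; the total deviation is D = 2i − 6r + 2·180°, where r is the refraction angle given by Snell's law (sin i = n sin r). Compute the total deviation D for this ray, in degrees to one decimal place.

231.2°

sin r = sin 76.1° / 1.331 = 0.9707/1.331 = 0.7293; r = 46.83°.
D = 2·76.1° − 6·46.83° + 2·180° = 152.20° − 280.97° + 360° = 231.23°.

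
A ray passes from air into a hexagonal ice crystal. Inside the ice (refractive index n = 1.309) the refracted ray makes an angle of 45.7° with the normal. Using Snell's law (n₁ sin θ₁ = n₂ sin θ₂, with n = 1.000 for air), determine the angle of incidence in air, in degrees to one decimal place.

69.5°

Snell: sin θ_i = n · sin θ_r = 1.309 × sin 45.7° = 1.309 × 0.7157 = 0.9368.
θ_i = arcsin(0.9368) = 69.53°.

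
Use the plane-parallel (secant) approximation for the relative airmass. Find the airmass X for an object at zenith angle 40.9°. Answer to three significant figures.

1.32

X = sec z = 1/cos 40.9° = 1/0.7559 = 1.3230.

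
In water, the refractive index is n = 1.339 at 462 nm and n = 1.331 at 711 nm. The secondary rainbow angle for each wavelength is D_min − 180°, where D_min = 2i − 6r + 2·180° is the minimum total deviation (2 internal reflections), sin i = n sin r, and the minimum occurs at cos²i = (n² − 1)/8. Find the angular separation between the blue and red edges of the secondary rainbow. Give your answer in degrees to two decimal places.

At 462 nm (n = 1.339): cos²i = 0.09912 → i = 71.650°, r = 45.141°, D_min = 232.451°, rainbow angle = 52.451°.
At 711 nm (n = 1.331): cos²i = 0.09645 → i = 71.907°, r = 45.575°, D_min = 230.365°, rainbow angle = 50.365°.
Angular width = |52.451° − 50.365°| = 2.086°.

2.09°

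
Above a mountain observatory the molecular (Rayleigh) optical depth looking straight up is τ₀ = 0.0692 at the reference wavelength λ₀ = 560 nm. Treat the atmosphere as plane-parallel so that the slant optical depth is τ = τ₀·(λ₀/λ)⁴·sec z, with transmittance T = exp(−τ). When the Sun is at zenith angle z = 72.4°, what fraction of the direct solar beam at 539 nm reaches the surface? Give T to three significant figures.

sec 72.4° = 3.3072.
τ = 0.0692 × (560/539)⁴ × 3.3072 = 0.0692 × 1.1652 × 3.3072 = 0.2667.
T = exp(−0.2667) = 0.7659.

0.766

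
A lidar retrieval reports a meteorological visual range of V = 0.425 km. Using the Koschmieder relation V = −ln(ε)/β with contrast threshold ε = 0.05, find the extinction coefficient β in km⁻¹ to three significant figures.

β = −ln(0.05) / V = 2.996 / 0.425 = 7.0488 km⁻¹.

7.05 km⁻¹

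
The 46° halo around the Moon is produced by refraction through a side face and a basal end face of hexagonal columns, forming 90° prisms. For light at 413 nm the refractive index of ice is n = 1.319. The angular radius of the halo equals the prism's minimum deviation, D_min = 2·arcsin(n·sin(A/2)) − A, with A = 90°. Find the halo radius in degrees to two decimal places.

n·sin(A/2) = 1.319 × sin 45° = 1.319 × 0.7071 = 0.9327.
D_min = 2·arcsin(0.9327) − 90° = 2 × 68.856° − 90° = 47.711°.

47.71°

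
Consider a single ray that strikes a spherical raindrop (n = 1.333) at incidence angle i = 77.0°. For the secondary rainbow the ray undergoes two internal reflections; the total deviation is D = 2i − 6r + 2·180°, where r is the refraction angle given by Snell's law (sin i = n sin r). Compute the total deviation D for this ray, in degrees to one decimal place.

232.2°

sin r = sin 77.0° / 1.333 = 0.9744/1.333 = 0.7310; r = 46.97°.
D = 2·77.0° − 6·46.97° + 2·180° = 154.00° − 281.80° + 360° = 232.20°.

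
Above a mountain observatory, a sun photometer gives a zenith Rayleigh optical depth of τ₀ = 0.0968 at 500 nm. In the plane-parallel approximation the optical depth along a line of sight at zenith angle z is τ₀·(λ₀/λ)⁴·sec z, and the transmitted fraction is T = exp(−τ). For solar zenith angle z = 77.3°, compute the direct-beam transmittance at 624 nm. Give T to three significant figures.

0.834

sec 77.3° = 4.5486.
τ = 0.0968 × (500/624)⁴ × 4.5486 = 0.0968 × 0.4122 × 4.5486 = 0.1815.
T = exp(−0.1815) = 0.8340.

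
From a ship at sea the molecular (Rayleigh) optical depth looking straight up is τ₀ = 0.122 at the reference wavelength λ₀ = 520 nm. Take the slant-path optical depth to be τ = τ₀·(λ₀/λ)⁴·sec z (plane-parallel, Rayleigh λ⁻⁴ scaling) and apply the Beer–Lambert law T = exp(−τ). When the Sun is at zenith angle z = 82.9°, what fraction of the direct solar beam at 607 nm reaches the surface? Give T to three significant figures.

sec 82.9° = 8.0905.
τ = 0.122 × (520/607)⁴ × 8.0905 = 0.122 × 0.5386 × 8.0905 = 0.5316.
T = exp(−0.5316) = 0.5877.

0.588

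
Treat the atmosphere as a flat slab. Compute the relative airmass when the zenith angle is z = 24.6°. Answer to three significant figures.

X = sec z = 1/cos 24.6° = 1/0.9092 = 1.0998.

1.10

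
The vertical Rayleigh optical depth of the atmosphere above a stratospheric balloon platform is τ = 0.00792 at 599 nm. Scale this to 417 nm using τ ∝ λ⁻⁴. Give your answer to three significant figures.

0.0337

τ(417 nm) = τ(599 nm) × (599/417)⁴ = 0.00792 × (1.4365)⁴ = 0.00792 × 4.2576 = 0.0337.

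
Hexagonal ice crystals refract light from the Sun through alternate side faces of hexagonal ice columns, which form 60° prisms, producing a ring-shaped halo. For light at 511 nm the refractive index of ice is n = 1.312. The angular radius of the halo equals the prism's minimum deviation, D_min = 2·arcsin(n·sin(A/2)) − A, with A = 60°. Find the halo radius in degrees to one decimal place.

n·sin(A/2) = 1.312 × sin 30° = 1.312 × 0.5000 = 0.6560.
D_min = 2·arcsin(0.6560) − 60° = 2 × 40.996° − 60° = 21.991°.

22.0°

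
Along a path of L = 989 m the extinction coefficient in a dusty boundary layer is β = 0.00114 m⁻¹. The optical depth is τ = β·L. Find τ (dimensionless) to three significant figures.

τ = β·L = 0.00114 × 989 = 1.1275.

1.13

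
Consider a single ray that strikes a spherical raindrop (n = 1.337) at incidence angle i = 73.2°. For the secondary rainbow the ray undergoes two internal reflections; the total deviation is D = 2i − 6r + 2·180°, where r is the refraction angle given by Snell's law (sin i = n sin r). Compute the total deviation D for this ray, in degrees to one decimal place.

232.0°

sin r = sin 73.2° / 1.337 = 0.9573/1.337 = 0.7160; r = 45.73°.
D = 2·73.2° − 6·45.73° + 2·180° = 146.40° − 274.36° + 360° = 232.04°.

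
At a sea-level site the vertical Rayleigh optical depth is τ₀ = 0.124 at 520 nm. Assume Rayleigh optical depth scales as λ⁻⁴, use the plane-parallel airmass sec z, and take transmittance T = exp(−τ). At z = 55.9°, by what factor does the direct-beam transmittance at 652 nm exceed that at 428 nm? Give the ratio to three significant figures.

Airmass: sec 55.9° = 1.7837.
τ(652 nm) = 0.124 × (520/652)⁴ × 1.7837 = 0.124 × 0.4046 × 1.7837 = 0.0895.
τ(428 nm) = 0.124 × (520/428)⁴ × 1.7837 = 0.124 × 2.1789 × 1.7837 = 0.4819.
T(652)/T(428) = exp(τ_B − τ_A) = exp(0.3924) = 1.4806.

1.48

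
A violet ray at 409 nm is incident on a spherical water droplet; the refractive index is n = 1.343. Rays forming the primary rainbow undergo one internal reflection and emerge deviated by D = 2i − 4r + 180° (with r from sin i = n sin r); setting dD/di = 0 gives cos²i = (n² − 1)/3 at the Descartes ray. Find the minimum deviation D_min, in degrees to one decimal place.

cos²i = (1.80365 − 1)/3 = 0.26788; i = arccos(0.51757) = 58.830°.
sin r = sin 58.830°/1.343 = 0.63711; r = 39.577°.
D_min = 2·58.830° − 4·39.577° + 180° = 139.354°.

139.4°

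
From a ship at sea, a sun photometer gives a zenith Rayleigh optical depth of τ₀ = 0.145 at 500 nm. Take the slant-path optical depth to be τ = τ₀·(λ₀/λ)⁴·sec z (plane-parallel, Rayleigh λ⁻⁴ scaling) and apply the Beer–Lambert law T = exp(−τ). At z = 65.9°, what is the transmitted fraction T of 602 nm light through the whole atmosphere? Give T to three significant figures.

sec 65.9° = 2.4490.
τ = 0.145 × (500/602)⁴ × 2.4490 = 0.145 × 0.4759 × 2.4490 = 0.1690.
T = exp(−0.1690) = 0.8445.

0.845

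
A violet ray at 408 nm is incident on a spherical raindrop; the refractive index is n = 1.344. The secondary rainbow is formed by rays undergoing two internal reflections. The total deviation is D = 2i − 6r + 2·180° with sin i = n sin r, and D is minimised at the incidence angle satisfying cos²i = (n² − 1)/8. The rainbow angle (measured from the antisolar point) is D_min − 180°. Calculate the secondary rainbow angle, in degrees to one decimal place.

cos²i = (1.80634 − 1)/8 = 0.10079; i = arccos(0.31748) = 71.490°.
sin r = sin 71.490°/1.344 = 0.70555; r = 44.874°.
D_min = 2·71.490° − 6·44.874° + 360° = 233.733°.
Rainbow angle = D_min − 180° = 53.733°.

53.7°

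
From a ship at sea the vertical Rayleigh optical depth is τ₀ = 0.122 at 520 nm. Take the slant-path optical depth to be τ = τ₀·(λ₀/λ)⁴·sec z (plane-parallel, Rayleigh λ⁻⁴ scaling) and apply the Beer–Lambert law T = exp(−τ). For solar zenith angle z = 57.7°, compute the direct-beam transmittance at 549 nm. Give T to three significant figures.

sec 57.7° = 1.8714.
τ = 0.122 × (520/549)⁴ × 1.8714 = 0.122 × 0.8049 × 1.8714 = 0.1838.
T = exp(−0.1838) = 0.8321.

0.832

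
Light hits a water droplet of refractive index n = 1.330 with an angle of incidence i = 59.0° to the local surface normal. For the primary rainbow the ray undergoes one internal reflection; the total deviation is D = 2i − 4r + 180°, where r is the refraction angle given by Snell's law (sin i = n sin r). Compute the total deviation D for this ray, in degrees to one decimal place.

sin r = sin 59.0° / 1.330 = 0.8572/1.330 = 0.6445; r = 40.13°.
D = 2·59.0° − 4·40.13° + 180° = 118.00° − 160.51° + 180° = 137.49°.

137.5°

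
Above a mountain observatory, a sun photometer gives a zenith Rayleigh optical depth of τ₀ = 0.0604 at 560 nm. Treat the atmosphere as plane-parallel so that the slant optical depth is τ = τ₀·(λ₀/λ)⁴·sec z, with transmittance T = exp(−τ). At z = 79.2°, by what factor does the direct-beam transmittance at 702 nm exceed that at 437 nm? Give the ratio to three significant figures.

Airmass: sec 79.2° = 5.3367.
τ(702 nm) = 0.0604 × (560/702)⁴ × 5.3367 = 0.0604 × 0.4050 × 5.3367 = 0.1305.
τ(437 nm) = 0.0604 × (560/437)⁴ × 5.3367 = 0.0604 × 2.6967 × 5.3367 = 0.8692.
T(702)/T(437) = exp(τ_B − τ_A) = exp(0.7387) = 2.0932.

2.09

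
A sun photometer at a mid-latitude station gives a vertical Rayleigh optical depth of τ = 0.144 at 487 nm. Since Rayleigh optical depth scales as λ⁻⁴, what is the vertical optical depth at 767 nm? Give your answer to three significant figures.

τ(767 nm) = τ(487 nm) × (487/767)⁴ = 0.144 × (0.6349)⁴ = 0.144 × 0.1625 = 0.0234.

0.0234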